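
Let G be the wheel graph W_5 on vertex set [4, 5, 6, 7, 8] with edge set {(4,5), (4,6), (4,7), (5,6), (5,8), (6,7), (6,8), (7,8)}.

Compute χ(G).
χ(G) = 3

Clique number ω(G) = 3 (lower bound: χ ≥ ω).
The clique on [5, 6, 8] has size 3, forcing χ ≥ 3, and the coloring below uses 3 colors, so χ(G) = 3.
A valid 3-coloring: color 1: [6]; color 2: [5, 7]; color 3: [4, 8].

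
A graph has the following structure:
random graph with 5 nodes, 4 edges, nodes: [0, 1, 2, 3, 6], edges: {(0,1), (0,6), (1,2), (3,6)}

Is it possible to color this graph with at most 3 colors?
Yes, G is 3-colorable

A valid 3-coloring: color 1: [0, 2, 3]; color 2: [1, 6].
(χ(G) = 2 ≤ 3.)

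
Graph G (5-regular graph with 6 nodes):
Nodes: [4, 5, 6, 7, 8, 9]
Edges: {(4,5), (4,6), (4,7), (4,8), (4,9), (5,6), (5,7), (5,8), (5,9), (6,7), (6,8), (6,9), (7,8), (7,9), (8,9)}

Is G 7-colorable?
Yes, G is 7-colorable

A valid 7-coloring: color 1: [5]; color 2: [4]; color 3: [6]; color 4: [8]; color 5: [7]; color 6: [9].
(χ(G) = 6 ≤ 7.)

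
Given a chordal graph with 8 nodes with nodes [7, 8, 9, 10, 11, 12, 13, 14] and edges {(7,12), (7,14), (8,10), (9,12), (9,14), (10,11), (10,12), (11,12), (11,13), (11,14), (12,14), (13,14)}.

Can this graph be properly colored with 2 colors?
No, G is not 2-colorable

The clique on vertices [10, 11, 12] has size 3 > 2, so it alone needs 3 colors.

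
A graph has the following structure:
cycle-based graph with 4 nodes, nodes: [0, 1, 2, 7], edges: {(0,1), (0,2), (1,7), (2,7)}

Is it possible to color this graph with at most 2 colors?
Yes, G is 2-colorable

A valid 2-coloring: color 1: [1, 2]; color 2: [0, 7].
(χ(G) = 2 ≤ 2.)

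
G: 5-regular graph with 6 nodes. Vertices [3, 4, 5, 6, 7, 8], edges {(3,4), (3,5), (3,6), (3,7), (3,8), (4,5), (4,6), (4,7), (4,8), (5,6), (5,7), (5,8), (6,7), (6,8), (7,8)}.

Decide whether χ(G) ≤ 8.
Yes, G is 8-colorable

A valid 8-coloring: color 1: [6]; color 2: [3]; color 3: [7]; color 4: [4]; color 5: [8]; color 6: [5].
(χ(G) = 6 ≤ 8.)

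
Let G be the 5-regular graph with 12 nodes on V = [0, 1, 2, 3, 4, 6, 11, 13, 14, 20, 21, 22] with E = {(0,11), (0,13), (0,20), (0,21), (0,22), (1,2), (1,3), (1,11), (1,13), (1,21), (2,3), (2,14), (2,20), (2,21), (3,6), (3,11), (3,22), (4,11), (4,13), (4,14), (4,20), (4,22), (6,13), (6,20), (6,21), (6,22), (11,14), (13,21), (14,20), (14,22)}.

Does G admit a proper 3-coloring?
No, G is not 3-colorable

Suppose a proper 3-coloring c exists. The clique [0, 13, 21] takes 3 distinct colors; by symmetry let c(0) = 1, c(13) = 2, c(21) = 3.
- Vertex 1: neighbors [13, 21] already have colors [2, 3] ⇒ c(1) = 1.
- Vertex 2: neighbors [1, 21] already have colors [1, 3] ⇒ c(2) = 2.
- Vertex 3: neighbors [1, 2] already have colors [1, 2] ⇒ c(3) = 3.
- Vertex 20: neighbors [0, 2] already have colors [1, 2] ⇒ c(20) = 3.
- Vertex 4: neighbors [13, 20] already have colors [2, 3] ⇒ c(4) = 1.
- Vertex 14: neighbors [4, 2, 20] already have colors [1, 2, 3] — all 3 colors blocked. Contradiction.
The forced assignments end in a contradiction, so G has no proper 3-coloring (χ ≥ 4).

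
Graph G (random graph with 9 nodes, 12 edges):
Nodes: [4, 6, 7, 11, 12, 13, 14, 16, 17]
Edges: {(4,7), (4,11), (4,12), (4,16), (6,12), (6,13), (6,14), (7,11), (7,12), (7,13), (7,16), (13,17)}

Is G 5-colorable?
A valid 5-coloring: color 1: [6, 7, 17]; color 2: [4, 13, 14]; color 3: [11, 12, 16].
(χ(G) = 3 ≤ 5.)

Yes, G is 5-colorable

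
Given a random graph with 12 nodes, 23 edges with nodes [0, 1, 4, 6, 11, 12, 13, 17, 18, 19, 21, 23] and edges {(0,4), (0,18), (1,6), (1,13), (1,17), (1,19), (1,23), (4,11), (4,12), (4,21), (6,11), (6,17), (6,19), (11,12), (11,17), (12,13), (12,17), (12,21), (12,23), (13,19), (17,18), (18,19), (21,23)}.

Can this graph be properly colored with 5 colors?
Yes, G is 5-colorable

A valid 5-coloring: color 1: [0, 6, 12]; color 2: [4, 17, 19, 23]; color 3: [1, 11, 18, 21]; color 4: [13].
(χ(G) = 4 ≤ 5.)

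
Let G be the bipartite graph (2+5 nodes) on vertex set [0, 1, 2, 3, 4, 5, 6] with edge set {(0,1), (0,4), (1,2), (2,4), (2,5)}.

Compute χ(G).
Clique number ω(G) = 2 (lower bound: χ ≥ ω).
The graph is bipartite (no odd cycle), so 2 colors suffice: χ(G) = 2.
A valid 2-coloring: color 1: [0, 2, 3, 6]; color 2: [1, 4, 5].

χ(G) = 2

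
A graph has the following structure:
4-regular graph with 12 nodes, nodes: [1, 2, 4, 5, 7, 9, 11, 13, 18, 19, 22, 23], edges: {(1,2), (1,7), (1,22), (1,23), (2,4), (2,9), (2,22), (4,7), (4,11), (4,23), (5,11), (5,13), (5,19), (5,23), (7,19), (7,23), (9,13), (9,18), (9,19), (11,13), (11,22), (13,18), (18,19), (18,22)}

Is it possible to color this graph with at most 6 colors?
Yes, G is 6-colorable

A valid 6-coloring: color 1: [7, 9, 11]; color 2: [13, 19, 22, 23]; color 3: [2, 5, 18]; color 4: [1, 4].
(χ(G) = 3 ≤ 6.)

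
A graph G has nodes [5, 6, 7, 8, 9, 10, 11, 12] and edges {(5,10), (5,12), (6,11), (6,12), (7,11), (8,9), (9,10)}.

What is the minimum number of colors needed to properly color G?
Clique number ω(G) = 2 (lower bound: χ ≥ ω).
The graph is bipartite (no odd cycle), so 2 colors suffice: χ(G) = 2.
A valid 2-coloring: color 1: [5, 6, 7, 9]; color 2: [8, 10, 11, 12].

χ(G) = 2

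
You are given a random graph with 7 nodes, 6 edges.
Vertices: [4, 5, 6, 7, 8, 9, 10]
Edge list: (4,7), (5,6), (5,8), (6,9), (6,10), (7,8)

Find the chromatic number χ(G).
Clique number ω(G) = 2 (lower bound: χ ≥ ω).
The graph is bipartite (no odd cycle), so 2 colors suffice: χ(G) = 2.
A valid 2-coloring: color 1: [4, 6, 8]; color 2: [5, 7, 9, 10].

χ(G) = 2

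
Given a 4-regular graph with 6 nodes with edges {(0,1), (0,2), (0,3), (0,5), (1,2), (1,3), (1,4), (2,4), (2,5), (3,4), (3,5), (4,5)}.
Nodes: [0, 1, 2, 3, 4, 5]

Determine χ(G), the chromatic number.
Clique number ω(G) = 3 (lower bound: χ ≥ ω).
The clique on [0, 1, 2] has size 3, forcing χ ≥ 3, and the coloring below uses 3 colors, so χ(G) = 3.
A valid 3-coloring: color 1: [0, 4]; color 2: [2, 3]; color 3: [1, 5].

χ(G) = 3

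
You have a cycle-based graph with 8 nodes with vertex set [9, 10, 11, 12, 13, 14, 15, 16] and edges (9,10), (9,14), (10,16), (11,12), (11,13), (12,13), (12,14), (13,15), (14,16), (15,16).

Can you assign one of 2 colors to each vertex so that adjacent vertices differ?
No, G is not 2-colorable

The clique on vertices [11, 12, 13] has size 3 > 2, so it alone needs 3 colors.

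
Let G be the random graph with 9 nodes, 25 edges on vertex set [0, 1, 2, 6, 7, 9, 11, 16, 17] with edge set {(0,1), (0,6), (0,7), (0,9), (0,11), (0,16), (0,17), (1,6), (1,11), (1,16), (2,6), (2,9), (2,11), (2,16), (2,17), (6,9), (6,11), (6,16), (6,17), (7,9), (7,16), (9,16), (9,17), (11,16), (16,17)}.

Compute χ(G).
Clique number ω(G) = 5 (lower bound: χ ≥ ω).
The clique on [0, 1, 6, 11, 16] has size 5, forcing χ ≥ 5, and the coloring below uses 5 colors, so χ(G) = 5.
A valid 5-coloring: color 1: [16]; color 2: [0, 2]; color 3: [6, 7]; color 4: [9, 11]; color 5: [1, 17].

χ(G) = 5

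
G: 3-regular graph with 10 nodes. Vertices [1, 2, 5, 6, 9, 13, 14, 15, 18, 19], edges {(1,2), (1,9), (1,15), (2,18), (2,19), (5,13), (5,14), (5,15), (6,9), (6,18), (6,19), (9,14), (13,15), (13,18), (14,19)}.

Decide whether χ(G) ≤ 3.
A valid 3-coloring: color 1: [2, 5, 9]; color 2: [1, 6, 13, 14]; color 3: [15, 18, 19].
(χ(G) = 3 ≤ 3.)

Yes, G is 3-colorable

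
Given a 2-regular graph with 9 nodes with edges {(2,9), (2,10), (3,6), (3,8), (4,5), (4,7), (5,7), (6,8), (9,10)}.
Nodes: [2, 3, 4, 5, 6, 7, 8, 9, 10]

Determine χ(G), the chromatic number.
Clique number ω(G) = 3 (lower bound: χ ≥ ω).
The clique on [2, 9, 10] has size 3, forcing χ ≥ 3, and the coloring below uses 3 colors, so χ(G) = 3.
A valid 3-coloring: color 1: [2, 7, 8]; color 2: [5, 6, 10]; color 3: [3, 4, 9].

χ(G) = 3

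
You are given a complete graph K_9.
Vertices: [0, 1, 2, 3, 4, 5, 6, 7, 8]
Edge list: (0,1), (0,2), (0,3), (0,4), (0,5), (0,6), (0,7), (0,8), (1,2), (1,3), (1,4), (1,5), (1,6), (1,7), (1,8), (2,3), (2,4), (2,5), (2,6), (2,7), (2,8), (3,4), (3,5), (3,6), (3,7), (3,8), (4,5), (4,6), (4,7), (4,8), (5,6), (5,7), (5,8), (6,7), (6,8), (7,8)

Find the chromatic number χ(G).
χ(G) = 9

Clique number ω(G) = 9 (lower bound: χ ≥ ω).
The clique on [0, 1, 2, 3, 4, 5, 6, 7, 8] has size 9, forcing χ ≥ 9, and the coloring below uses 9 colors, so χ(G) = 9.
A valid 9-coloring: color 1: [6]; color 2: [3]; color 3: [7]; color 4: [4]; color 5: [0]; color 6: [2]; color 7: [1]; color 8: [5]; color 9: [8].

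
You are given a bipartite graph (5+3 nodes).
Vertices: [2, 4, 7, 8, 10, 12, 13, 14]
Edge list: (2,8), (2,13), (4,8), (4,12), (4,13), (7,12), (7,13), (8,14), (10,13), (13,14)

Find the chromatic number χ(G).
χ(G) = 2

Clique number ω(G) = 2 (lower bound: χ ≥ ω).
The graph is bipartite (no odd cycle), so 2 colors suffice: χ(G) = 2.
A valid 2-coloring: color 1: [8, 12, 13]; color 2: [2, 4, 7, 10, 14].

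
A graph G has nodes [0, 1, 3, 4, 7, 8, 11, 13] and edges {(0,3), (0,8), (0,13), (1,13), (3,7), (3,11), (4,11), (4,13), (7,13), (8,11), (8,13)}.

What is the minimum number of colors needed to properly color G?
χ(G) = 3

Clique number ω(G) = 3 (lower bound: χ ≥ ω).
The clique on [0, 8, 13] has size 3, forcing χ ≥ 3, and the coloring below uses 3 colors, so χ(G) = 3.
A valid 3-coloring: color 1: [11, 13]; color 2: [1, 3, 4, 8]; color 3: [0, 7].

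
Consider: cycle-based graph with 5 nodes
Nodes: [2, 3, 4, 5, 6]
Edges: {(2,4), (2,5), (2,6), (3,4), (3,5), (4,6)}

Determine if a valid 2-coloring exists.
The clique on vertices [2, 4, 6] has size 3 > 2, so it alone needs 3 colors.

No, G is not 2-colorable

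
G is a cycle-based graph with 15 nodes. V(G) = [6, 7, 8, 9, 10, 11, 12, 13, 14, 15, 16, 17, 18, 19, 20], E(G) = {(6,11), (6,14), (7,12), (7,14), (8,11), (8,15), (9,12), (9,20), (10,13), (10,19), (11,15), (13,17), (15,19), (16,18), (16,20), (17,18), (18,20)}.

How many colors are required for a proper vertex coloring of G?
Clique number ω(G) = 3 (lower bound: χ ≥ ω).
The clique on [8, 11, 15] has size 3, forcing χ ≥ 3, and the coloring below uses 3 colors, so χ(G) = 3.
A valid 3-coloring: color 1: [6, 7, 9, 10, 15, 18]; color 2: [11, 12, 13, 14, 19, 20]; color 3: [8, 16, 17].

χ(G) = 3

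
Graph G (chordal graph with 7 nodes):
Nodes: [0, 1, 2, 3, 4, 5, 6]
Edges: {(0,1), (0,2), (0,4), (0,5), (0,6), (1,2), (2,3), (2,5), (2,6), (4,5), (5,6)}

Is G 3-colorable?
The clique on vertices [0, 2, 5, 6] has size 4 > 3, so it alone needs 4 colors.

No, G is not 3-colorable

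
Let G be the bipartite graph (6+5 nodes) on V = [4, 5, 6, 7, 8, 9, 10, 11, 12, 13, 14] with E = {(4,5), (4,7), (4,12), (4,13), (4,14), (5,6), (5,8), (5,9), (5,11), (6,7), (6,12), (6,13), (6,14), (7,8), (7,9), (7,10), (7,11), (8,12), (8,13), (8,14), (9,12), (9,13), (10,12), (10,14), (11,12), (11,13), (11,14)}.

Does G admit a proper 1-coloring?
No, G is not 1-colorable

Edge (4,5) forces its endpoints to differ, so 1 color is not enough.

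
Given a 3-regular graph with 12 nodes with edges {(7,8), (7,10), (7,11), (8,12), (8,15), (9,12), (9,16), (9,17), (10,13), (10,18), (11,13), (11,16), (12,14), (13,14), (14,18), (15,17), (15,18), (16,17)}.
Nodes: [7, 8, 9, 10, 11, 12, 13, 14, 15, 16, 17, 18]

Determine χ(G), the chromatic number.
χ(G) = 3

Clique number ω(G) = 3 (lower bound: χ ≥ ω).
The clique on [9, 16, 17] has size 3, forcing χ ≥ 3, and the coloring below uses 3 colors, so χ(G) = 3.
A valid 3-coloring: color 1: [7, 12, 13, 16, 18]; color 2: [8, 10, 11, 14, 17]; color 3: [9, 15].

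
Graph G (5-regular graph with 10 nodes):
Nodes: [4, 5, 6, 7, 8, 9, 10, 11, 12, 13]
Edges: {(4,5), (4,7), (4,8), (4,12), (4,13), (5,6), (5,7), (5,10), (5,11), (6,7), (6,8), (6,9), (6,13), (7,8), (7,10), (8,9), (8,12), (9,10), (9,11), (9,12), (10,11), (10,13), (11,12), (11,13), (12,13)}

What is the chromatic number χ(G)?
χ(G) = 4

Clique number ω(G) = 3 (lower bound: χ ≥ ω).
Odd cycle [7, 4, 12, 9, 6] needs 3 colors (χ ≥ 3).
Vertex 8 is adjacent to every vertex of [4, 6, 7, 9, 12], which already need 3 colors among themselves, so 8 needs a new color (χ ≥ 4).
The coloring below uses 4 colors, so χ(G) = 4.
A valid 4-coloring: color 1: [7, 9, 13]; color 2: [8, 11]; color 3: [4, 6, 10]; color 4: [5, 12].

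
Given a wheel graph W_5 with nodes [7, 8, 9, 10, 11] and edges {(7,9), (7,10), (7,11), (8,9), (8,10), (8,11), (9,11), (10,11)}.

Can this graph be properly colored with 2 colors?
No, G is not 2-colorable

The clique on vertices [8, 9, 11] has size 3 > 2, so it alone needs 3 colors.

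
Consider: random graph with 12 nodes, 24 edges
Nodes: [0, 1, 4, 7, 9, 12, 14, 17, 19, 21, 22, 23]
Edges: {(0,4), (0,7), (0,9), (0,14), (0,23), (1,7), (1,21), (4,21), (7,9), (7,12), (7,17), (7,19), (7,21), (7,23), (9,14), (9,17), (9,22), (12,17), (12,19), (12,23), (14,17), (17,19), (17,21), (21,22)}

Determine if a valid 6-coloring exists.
Yes, G is 6-colorable

A valid 6-coloring: color 1: [4, 7, 14, 22]; color 2: [0, 1, 17]; color 3: [9, 12, 21]; color 4: [19, 23].
(χ(G) = 4 ≤ 6.)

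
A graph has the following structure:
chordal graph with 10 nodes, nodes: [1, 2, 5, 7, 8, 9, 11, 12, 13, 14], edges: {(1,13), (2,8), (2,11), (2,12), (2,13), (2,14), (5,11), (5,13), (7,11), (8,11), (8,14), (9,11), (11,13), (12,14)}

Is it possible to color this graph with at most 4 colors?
A valid 4-coloring: color 1: [1, 11, 14]; color 2: [2, 5, 7, 9]; color 3: [8, 12, 13].
(χ(G) = 3 ≤ 4.)

Yes, G is 4-colorable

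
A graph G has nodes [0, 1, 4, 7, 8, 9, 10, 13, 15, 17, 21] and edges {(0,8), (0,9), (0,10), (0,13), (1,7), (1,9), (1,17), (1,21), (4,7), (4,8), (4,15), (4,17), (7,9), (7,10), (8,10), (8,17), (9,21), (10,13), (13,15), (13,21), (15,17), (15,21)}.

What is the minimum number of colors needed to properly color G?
Clique number ω(G) = 3 (lower bound: χ ≥ ω).
Suppose a proper 3-coloring c exists. The clique [0, 8, 10] takes 3 distinct colors; by symmetry let c(0) = 1, c(8) = 2, c(10) = 3.
- Vertex 13: neighbors [0, 10] already have colors [1, 3] ⇒ c(13) = 2.
- Vertex 4: neighbors [8] already have colors [2]; try each remaining color.
- Case c(4) = 1:
  - Vertex 7: neighbors [4, 10] already have colors [1, 3] ⇒ c(7) = 2.
  - Vertex 9: neighbors [0, 7] already have colors [1, 2] ⇒ c(9) = 3.
  - Vertex 1: neighbors [7, 9] already have colors [2, 3] ⇒ c(1) = 1.
  - Vertex 21: neighbors [1, 13, 9] already have colors [1, 2, 3] — all 3 colors blocked. Contradiction.
- Case c(4) = 3:
  - Vertex 15: neighbors [13, 4] already have colors [2, 3] ⇒ c(15) = 1.
  - Vertex 17: neighbors [15, 8, 4] already have colors [1, 2, 3] — all 3 colors blocked. Contradiction.
Every case ends in a contradiction, so G has no proper 3-coloring (χ ≥ 4).
The coloring below uses 4 colors, so χ(G) = 4.
A valid 4-coloring: color 1: [7, 8, 15]; color 2: [0, 17, 21]; color 3: [1, 4, 10]; color 4: [9, 13].

χ(G) = 4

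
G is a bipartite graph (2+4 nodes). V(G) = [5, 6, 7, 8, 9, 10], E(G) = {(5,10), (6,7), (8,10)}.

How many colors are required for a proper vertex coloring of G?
χ(G) = 2

Clique number ω(G) = 2 (lower bound: χ ≥ ω).
The graph is bipartite (no odd cycle), so 2 colors suffice: χ(G) = 2.
A valid 2-coloring: color 1: [7, 9, 10]; color 2: [5, 6, 8].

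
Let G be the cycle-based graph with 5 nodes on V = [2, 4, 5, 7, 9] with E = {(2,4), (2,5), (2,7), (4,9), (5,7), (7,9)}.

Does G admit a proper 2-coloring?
No, G is not 2-colorable

The clique on vertices [2, 5, 7] has size 3 > 2, so it alone needs 3 colors.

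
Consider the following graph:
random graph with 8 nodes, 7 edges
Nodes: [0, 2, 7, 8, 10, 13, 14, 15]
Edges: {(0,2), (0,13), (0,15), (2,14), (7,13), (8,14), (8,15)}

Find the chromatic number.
Clique number ω(G) = 2 (lower bound: χ ≥ ω).
Odd cycle [15, 8, 14, 2, 0] needs 3 colors (χ ≥ 3).
The coloring below uses 3 colors, so χ(G) = 3.
A valid 3-coloring: color 1: [0, 7, 10, 14]; color 2: [2, 8, 13]; color 3: [15].

χ(G) = 3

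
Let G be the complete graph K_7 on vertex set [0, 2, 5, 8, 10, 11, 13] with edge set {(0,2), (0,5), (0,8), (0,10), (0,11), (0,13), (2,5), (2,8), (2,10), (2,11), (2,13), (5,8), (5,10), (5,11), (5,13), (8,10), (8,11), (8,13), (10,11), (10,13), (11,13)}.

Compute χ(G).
Clique number ω(G) = 7 (lower bound: χ ≥ ω).
The clique on [0, 2, 5, 8, 10, 11, 13] has size 7, forcing χ ≥ 7, and the coloring below uses 7 colors, so χ(G) = 7.
A valid 7-coloring: color 1: [13]; color 2: [11]; color 3: [5]; color 4: [10]; color 5: [8]; color 6: [2]; color 7: [0].

χ(G) = 7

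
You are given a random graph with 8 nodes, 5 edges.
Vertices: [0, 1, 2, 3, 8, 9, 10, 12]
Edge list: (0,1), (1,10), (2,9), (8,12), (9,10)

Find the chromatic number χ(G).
Clique number ω(G) = 2 (lower bound: χ ≥ ω).
The graph is bipartite (no odd cycle), so 2 colors suffice: χ(G) = 2.
A valid 2-coloring: color 1: [1, 3, 9, 12]; color 2: [0, 2, 8, 10].

χ(G) = 2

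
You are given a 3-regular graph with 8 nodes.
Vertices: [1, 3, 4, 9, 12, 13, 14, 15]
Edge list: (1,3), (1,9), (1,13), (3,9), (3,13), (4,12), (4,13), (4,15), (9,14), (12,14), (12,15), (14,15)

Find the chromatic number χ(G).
χ(G) = 3

Clique number ω(G) = 3 (lower bound: χ ≥ ω).
The clique on [1, 3, 9] has size 3, forcing χ ≥ 3, and the coloring below uses 3 colors, so χ(G) = 3.
A valid 3-coloring: color 1: [9, 13, 15]; color 2: [1, 12]; color 3: [3, 4, 14].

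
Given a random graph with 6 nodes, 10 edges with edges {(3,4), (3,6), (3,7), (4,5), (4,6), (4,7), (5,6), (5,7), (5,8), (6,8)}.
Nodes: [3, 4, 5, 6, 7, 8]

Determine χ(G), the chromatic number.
Clique number ω(G) = 3 (lower bound: χ ≥ ω).
The clique on [5, 6, 8] has size 3, forcing χ ≥ 3, and the coloring below uses 3 colors, so χ(G) = 3.
A valid 3-coloring: color 1: [4, 8]; color 2: [3, 5]; color 3: [6, 7].

χ(G) = 3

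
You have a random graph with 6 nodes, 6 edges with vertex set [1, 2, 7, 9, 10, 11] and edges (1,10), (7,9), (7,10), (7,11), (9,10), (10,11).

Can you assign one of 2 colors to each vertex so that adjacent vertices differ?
The clique on vertices [7, 9, 10] has size 3 > 2, so it alone needs 3 colors.

No, G is not 2-colorable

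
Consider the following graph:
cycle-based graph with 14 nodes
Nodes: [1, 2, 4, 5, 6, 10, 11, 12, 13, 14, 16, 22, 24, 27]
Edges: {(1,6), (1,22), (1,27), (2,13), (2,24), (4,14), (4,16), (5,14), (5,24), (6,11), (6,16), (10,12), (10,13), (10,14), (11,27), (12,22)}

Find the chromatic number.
Clique number ω(G) = 2 (lower bound: χ ≥ ω).
The graph is bipartite (no odd cycle), so 2 colors suffice: χ(G) = 2.
A valid 2-coloring: color 1: [2, 4, 5, 6, 10, 22, 27]; color 2: [1, 11, 12, 13, 14, 16, 24].

χ(G) = 2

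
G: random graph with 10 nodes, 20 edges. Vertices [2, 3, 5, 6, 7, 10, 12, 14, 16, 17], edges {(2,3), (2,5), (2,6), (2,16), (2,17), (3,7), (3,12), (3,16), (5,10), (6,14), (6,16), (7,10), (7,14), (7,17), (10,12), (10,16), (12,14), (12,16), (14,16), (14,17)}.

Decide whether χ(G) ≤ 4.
A valid 4-coloring: color 1: [5, 16, 17]; color 2: [2, 7, 12]; color 3: [3, 10, 14]; color 4: [6].
(χ(G) = 4 ≤ 4.)

Yes, G is 4-colorable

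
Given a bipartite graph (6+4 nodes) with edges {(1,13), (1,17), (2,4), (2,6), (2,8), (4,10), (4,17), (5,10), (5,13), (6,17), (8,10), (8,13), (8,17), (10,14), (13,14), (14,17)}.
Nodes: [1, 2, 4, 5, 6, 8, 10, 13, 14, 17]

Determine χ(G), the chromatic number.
Clique number ω(G) = 2 (lower bound: χ ≥ ω).
The graph is bipartite (no odd cycle), so 2 colors suffice: χ(G) = 2.
A valid 2-coloring: color 1: [2, 10, 13, 17]; color 2: [1, 4, 5, 6, 8, 14].

χ(G) = 2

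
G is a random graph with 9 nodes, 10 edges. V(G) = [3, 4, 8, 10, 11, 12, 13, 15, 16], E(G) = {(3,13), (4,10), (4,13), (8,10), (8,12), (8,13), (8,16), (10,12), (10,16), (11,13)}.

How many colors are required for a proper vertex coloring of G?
χ(G) = 3

Clique number ω(G) = 3 (lower bound: χ ≥ ω).
The clique on [8, 10, 16] has size 3, forcing χ ≥ 3, and the coloring below uses 3 colors, so χ(G) = 3.
A valid 3-coloring: color 1: [3, 4, 8, 11, 15]; color 2: [10, 13]; color 3: [12, 16].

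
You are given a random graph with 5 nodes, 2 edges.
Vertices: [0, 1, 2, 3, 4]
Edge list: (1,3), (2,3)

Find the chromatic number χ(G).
Clique number ω(G) = 2 (lower bound: χ ≥ ω).
The graph is bipartite (no odd cycle), so 2 colors suffice: χ(G) = 2.
A valid 2-coloring: color 1: [0, 3, 4]; color 2: [1, 2].

χ(G) = 2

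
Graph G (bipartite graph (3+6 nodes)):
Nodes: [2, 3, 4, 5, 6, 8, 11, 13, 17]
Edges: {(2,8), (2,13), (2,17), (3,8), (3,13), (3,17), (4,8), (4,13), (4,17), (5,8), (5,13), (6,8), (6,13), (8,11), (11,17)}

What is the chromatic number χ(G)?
χ(G) = 2

Clique number ω(G) = 2 (lower bound: χ ≥ ω).
The graph is bipartite (no odd cycle), so 2 colors suffice: χ(G) = 2.
A valid 2-coloring: color 1: [8, 13, 17]; color 2: [2, 3, 4, 5, 6, 11].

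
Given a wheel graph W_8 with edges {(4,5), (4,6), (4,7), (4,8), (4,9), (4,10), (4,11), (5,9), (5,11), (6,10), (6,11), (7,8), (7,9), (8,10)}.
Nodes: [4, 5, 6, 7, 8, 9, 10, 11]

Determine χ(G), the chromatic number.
χ(G) = 4

Clique number ω(G) = 3 (lower bound: χ ≥ ω).
Odd cycle [6, 11, 5, 9, 7, 8, 10] needs 3 colors (χ ≥ 3).
Vertex 4 is adjacent to every vertex of [5, 6, 7, 8, 9, 10, 11], which already need 3 colors among themselves, so 4 needs a new color (χ ≥ 4).
The coloring below uses 4 colors, so χ(G) = 4.
A valid 4-coloring: color 1: [4]; color 2: [5, 6, 8]; color 3: [9, 10, 11]; color 4: [7].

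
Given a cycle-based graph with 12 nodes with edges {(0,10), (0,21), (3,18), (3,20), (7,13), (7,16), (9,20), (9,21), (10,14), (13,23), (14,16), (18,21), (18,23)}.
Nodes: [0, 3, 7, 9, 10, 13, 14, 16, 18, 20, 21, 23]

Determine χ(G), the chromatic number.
χ(G) = 3

Clique number ω(G) = 2 (lower bound: χ ≥ ω).
Odd cycle [9, 20, 3, 18, 21] needs 3 colors (χ ≥ 3).
The coloring below uses 3 colors, so χ(G) = 3.
A valid 3-coloring: color 1: [7, 10, 20, 21, 23]; color 2: [0, 9, 13, 14, 18]; color 3: [3, 16].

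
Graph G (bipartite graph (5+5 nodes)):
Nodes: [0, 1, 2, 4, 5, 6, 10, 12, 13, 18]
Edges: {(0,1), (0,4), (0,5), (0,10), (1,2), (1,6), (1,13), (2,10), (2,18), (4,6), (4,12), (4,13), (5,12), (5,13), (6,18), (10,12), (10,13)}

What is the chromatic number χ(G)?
Clique number ω(G) = 2 (lower bound: χ ≥ ω).
The graph is bipartite (no odd cycle), so 2 colors suffice: χ(G) = 2.
A valid 2-coloring: color 1: [1, 4, 5, 10, 18]; color 2: [0, 2, 6, 12, 13].

χ(G) = 2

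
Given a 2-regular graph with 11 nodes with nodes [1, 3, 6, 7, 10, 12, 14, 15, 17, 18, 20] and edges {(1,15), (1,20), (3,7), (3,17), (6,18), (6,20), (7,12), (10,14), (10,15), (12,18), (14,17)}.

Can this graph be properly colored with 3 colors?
A valid 3-coloring: color 1: [1, 3, 6, 12, 14]; color 2: [7, 10, 17, 18, 20]; color 3: [15].
(χ(G) = 3 ≤ 3.)

Yes, G is 3-colorable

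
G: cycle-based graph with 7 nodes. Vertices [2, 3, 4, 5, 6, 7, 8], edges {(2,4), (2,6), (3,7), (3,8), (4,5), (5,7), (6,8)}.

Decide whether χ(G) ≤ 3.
A valid 3-coloring: color 1: [4, 6, 7]; color 2: [2, 5, 8]; color 3: [3].
(χ(G) = 3 ≤ 3.)

Yes, G is 3-colorable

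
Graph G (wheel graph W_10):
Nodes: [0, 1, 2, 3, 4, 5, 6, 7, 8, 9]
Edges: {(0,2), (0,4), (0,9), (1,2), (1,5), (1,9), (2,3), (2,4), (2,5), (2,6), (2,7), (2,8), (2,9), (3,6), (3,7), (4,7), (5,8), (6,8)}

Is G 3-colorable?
Odd cycle [0, 9, 1, 5, 8, 6, 3, 7, 4] needs 3 colors (χ ≥ 3).
Vertex 2 is adjacent to every vertex of [0, 1, 3, 4, 5, 6, 7, 8, 9], which already need 3 colors among themselves, so 2 needs a new color (χ ≥ 4).
Hence χ(G) ≥ 4 > 3, so no proper 3-coloring exists.

No, G is not 3-colorable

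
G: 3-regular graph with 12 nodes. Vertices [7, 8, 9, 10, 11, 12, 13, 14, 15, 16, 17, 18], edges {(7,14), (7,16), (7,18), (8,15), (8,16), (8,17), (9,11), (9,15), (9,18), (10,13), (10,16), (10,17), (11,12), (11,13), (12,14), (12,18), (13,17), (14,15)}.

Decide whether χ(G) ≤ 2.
The clique on vertices [10, 13, 17] has size 3 > 2, so it alone needs 3 colors.

No, G is not 2-colorable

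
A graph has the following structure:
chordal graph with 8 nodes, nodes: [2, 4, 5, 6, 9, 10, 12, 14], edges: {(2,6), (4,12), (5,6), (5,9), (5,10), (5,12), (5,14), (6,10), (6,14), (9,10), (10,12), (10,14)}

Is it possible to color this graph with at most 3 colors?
The clique on vertices [5, 6, 10, 14] has size 4 > 3, so it alone needs 4 colors.

No, G is not 3-colorable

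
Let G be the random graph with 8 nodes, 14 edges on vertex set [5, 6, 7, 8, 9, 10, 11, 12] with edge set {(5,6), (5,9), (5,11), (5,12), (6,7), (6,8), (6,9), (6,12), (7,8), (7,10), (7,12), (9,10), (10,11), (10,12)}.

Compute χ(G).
Clique number ω(G) = 3 (lower bound: χ ≥ ω).
The clique on [7, 10, 12] has size 3, forcing χ ≥ 3, and the coloring below uses 3 colors, so χ(G) = 3.
A valid 3-coloring: color 1: [6, 10]; color 2: [8, 9, 11, 12]; color 3: [5, 7].

χ(G) = 3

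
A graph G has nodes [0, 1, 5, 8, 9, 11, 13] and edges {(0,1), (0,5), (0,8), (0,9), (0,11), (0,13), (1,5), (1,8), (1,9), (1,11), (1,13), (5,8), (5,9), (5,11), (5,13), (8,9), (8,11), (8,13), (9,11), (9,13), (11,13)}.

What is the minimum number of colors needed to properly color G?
Clique number ω(G) = 7 (lower bound: χ ≥ ω).
The clique on [0, 1, 5, 8, 9, 11, 13] has size 7, forcing χ ≥ 7, and the coloring below uses 7 colors, so χ(G) = 7.
A valid 7-coloring: color 1: [0]; color 2: [13]; color 3: [1]; color 4: [11]; color 5: [5]; color 6: [8]; color 7: [9].

χ(G) = 7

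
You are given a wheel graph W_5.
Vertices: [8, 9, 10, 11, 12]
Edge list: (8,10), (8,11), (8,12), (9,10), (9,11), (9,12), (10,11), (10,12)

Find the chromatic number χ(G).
χ(G) = 3

Clique number ω(G) = 3 (lower bound: χ ≥ ω).
The clique on [8, 10, 11] has size 3, forcing χ ≥ 3, and the coloring below uses 3 colors, so χ(G) = 3.
A valid 3-coloring: color 1: [10]; color 2: [11, 12]; color 3: [8, 9].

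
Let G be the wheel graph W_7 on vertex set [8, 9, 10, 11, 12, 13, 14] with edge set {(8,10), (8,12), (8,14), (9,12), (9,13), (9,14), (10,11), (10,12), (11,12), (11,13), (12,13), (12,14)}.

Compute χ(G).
Clique number ω(G) = 3 (lower bound: χ ≥ ω).
The clique on [8, 10, 12] has size 3, forcing χ ≥ 3, and the coloring below uses 3 colors, so χ(G) = 3.
A valid 3-coloring: color 1: [12]; color 2: [10, 13, 14]; color 3: [8, 9, 11].

χ(G) = 3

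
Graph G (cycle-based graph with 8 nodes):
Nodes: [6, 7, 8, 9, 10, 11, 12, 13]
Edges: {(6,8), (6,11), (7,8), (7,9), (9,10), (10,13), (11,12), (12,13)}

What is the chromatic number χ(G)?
χ(G) = 2

Clique number ω(G) = 2 (lower bound: χ ≥ ω).
The graph is bipartite (no odd cycle), so 2 colors suffice: χ(G) = 2.
A valid 2-coloring: color 1: [6, 7, 10, 12]; color 2: [8, 9, 11, 13].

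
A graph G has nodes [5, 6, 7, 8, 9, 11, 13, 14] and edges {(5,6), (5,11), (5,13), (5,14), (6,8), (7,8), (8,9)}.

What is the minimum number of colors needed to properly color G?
χ(G) = 2

Clique number ω(G) = 2 (lower bound: χ ≥ ω).
The graph is bipartite (no odd cycle), so 2 colors suffice: χ(G) = 2.
A valid 2-coloring: color 1: [5, 8]; color 2: [6, 7, 9, 11, 13, 14].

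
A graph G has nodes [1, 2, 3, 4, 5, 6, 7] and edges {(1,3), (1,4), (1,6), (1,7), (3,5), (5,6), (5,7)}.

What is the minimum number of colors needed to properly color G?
Clique number ω(G) = 2 (lower bound: χ ≥ ω).
The graph is bipartite (no odd cycle), so 2 colors suffice: χ(G) = 2.
A valid 2-coloring: color 1: [1, 2, 5]; color 2: [3, 4, 6, 7].

χ(G) = 2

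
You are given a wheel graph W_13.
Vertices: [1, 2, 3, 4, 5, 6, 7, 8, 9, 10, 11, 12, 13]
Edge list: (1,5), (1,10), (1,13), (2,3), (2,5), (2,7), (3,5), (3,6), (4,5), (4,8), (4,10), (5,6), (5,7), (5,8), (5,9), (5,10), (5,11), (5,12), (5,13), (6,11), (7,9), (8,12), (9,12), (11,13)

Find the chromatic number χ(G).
Clique number ω(G) = 3 (lower bound: χ ≥ ω).
The clique on [1, 5, 10] has size 3, forcing χ ≥ 3, and the coloring below uses 3 colors, so χ(G) = 3.
A valid 3-coloring: color 1: [5]; color 2: [2, 6, 8, 9, 10, 13]; color 3: [1, 3, 4, 7, 11, 12].

χ(G) = 3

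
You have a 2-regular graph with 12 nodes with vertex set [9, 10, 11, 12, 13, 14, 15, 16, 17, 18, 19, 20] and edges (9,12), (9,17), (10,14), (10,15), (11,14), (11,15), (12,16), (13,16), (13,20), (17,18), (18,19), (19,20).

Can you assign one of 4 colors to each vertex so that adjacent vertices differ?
A valid 4-coloring: color 1: [10, 11, 12, 13, 17, 19]; color 2: [9, 14, 15, 16, 18, 20].
(χ(G) = 2 ≤ 4.)

Yes, G is 4-colorable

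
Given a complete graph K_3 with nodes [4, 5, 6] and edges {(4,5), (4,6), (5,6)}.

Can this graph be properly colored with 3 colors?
A valid 3-coloring: color 1: [6]; color 2: [4]; color 3: [5].
(χ(G) = 3 ≤ 3.)

Yes, G is 3-colorable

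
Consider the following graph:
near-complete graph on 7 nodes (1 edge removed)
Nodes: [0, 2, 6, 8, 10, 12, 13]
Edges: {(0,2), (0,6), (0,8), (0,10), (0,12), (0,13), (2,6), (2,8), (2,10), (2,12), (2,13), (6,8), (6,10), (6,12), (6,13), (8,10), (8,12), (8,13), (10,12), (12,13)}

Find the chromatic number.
χ(G) = 6

Clique number ω(G) = 6 (lower bound: χ ≥ ω).
The clique on [0, 2, 6, 8, 10, 12] has size 6, forcing χ ≥ 6, and the coloring below uses 6 colors, so χ(G) = 6.
A valid 6-coloring: color 1: [6]; color 2: [2]; color 3: [12]; color 4: [0]; color 5: [8]; color 6: [10, 13].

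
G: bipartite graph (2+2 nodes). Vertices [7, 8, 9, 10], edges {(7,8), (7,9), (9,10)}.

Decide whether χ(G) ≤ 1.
Edge (7,8) forces its endpoints to differ, so 1 color is not enough.

No, G is not 1-colorable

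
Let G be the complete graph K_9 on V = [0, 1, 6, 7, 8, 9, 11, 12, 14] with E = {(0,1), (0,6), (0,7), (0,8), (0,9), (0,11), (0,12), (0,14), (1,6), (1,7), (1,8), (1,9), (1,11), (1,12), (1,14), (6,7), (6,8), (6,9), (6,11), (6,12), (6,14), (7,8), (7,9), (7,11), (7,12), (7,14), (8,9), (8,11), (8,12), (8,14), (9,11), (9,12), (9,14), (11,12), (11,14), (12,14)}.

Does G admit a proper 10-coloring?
A valid 10-coloring: color 1: [11]; color 2: [9]; color 3: [0]; color 4: [1]; color 5: [6]; color 6: [7]; color 7: [8]; color 8: [14]; color 9: [12].
(χ(G) = 9 ≤ 10.)

Yes, G is 10-colorable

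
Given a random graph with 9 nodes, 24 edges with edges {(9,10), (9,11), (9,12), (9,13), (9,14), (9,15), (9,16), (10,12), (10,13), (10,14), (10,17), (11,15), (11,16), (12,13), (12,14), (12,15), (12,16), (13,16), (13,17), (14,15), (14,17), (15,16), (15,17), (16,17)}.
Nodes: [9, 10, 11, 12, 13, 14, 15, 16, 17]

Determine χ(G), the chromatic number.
χ(G) = 5

Clique number ω(G) = 4 (lower bound: χ ≥ ω).
Odd cycle [15, 14, 10, 13, 16] needs 3 colors (χ ≥ 3).
Vertex 12 is adjacent to every vertex of [10, 13, 14, 15, 16], which already need 3 colors among themselves, so 12 needs a new color (χ ≥ 4).
Vertex 9 is adjacent to every vertex of [10, 12, 13, 14, 15, 16], which already need 4 colors among themselves, so 9 needs a new color (χ ≥ 5).
The coloring below uses 5 colors, so χ(G) = 5.
A valid 5-coloring: color 1: [9, 17]; color 2: [11, 12]; color 3: [10, 16]; color 4: [13, 15]; color 5: [14].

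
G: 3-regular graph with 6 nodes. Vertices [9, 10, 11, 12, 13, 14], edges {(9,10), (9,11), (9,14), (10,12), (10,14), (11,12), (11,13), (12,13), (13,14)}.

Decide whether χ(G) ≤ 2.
No, G is not 2-colorable

The clique on vertices [9, 10, 14] has size 3 > 2, so it alone needs 3 colors.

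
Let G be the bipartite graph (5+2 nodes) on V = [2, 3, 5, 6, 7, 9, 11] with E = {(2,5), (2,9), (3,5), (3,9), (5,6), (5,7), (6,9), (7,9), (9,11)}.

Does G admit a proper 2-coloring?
Yes, G is 2-colorable

A valid 2-coloring: color 1: [5, 9]; color 2: [2, 3, 6, 7, 11].
(χ(G) = 2 ≤ 2.)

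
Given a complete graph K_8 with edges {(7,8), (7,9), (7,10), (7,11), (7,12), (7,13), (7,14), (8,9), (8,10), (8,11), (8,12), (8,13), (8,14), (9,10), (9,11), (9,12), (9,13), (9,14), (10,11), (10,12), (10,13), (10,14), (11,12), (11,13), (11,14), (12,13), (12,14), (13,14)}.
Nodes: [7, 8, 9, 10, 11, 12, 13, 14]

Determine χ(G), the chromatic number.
Clique number ω(G) = 8 (lower bound: χ ≥ ω).
The clique on [7, 8, 9, 10, 11, 12, 13, 14] has size 8, forcing χ ≥ 8, and the coloring below uses 8 colors, so χ(G) = 8.
A valid 8-coloring: color 1: [7]; color 2: [10]; color 3: [11]; color 4: [8]; color 5: [12]; color 6: [9]; color 7: [13]; color 8: [14].

χ(G) = 8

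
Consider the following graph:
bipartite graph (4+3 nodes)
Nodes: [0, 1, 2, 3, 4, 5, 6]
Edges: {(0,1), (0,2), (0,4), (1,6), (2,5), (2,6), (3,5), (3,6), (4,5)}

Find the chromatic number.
χ(G) = 2

Clique number ω(G) = 2 (lower bound: χ ≥ ω).
The graph is bipartite (no odd cycle), so 2 colors suffice: χ(G) = 2.
A valid 2-coloring: color 1: [1, 2, 3, 4]; color 2: [0, 5, 6].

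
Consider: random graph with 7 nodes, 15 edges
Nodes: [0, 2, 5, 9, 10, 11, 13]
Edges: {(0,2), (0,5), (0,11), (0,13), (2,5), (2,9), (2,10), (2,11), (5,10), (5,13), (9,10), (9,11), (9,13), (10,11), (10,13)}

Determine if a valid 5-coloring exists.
A valid 5-coloring: color 1: [2, 13]; color 2: [0, 10]; color 3: [5, 9]; color 4: [11].
(χ(G) = 4 ≤ 5.)

Yes, G is 5-colorable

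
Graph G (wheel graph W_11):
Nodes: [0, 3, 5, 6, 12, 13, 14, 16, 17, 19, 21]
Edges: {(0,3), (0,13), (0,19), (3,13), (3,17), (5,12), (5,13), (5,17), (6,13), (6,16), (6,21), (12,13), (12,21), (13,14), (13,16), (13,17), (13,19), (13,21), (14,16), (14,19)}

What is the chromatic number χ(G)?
χ(G) = 3

Clique number ω(G) = 3 (lower bound: χ ≥ ω).
The clique on [0, 3, 13] has size 3, forcing χ ≥ 3, and the coloring below uses 3 colors, so χ(G) = 3.
A valid 3-coloring: color 1: [13]; color 2: [3, 5, 16, 19, 21]; color 3: [0, 6, 12, 14, 17].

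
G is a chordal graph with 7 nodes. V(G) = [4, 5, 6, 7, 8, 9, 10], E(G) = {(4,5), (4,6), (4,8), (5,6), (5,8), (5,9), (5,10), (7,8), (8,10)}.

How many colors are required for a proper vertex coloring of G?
Clique number ω(G) = 3 (lower bound: χ ≥ ω).
The clique on [5, 8, 10] has size 3, forcing χ ≥ 3, and the coloring below uses 3 colors, so χ(G) = 3.
A valid 3-coloring: color 1: [5, 7]; color 2: [6, 8, 9]; color 3: [4, 10].

χ(G) = 3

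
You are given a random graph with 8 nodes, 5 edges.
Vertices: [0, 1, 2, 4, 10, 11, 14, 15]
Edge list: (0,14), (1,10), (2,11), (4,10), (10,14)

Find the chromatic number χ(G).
Clique number ω(G) = 2 (lower bound: χ ≥ ω).
The graph is bipartite (no odd cycle), so 2 colors suffice: χ(G) = 2.
A valid 2-coloring: color 1: [0, 2, 10, 15]; color 2: [1, 4, 11, 14].

χ(G) = 2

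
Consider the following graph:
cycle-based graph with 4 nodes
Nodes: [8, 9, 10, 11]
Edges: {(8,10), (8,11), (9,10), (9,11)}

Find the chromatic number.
χ(G) = 2

Clique number ω(G) = 2 (lower bound: χ ≥ ω).
The graph is bipartite (no odd cycle), so 2 colors suffice: χ(G) = 2.
A valid 2-coloring: color 1: [8, 9]; color 2: [10, 11].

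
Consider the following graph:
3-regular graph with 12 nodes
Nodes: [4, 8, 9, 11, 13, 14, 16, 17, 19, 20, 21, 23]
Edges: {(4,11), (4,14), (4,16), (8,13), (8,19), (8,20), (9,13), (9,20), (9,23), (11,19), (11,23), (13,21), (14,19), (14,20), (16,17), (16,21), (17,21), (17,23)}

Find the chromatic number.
Clique number ω(G) = 3 (lower bound: χ ≥ ω).
The clique on [16, 17, 21] has size 3, forcing χ ≥ 3, and the coloring below uses 3 colors, so χ(G) = 3.
A valid 3-coloring: color 1: [8, 9, 11, 14, 21]; color 2: [4, 13, 17, 19, 20]; color 3: [16, 23].

χ(G) = 3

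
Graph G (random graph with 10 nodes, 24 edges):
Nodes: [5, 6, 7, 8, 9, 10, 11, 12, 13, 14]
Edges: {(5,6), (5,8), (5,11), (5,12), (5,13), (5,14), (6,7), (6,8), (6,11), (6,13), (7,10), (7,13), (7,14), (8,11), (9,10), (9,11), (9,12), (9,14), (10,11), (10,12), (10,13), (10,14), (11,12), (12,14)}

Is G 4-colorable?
Yes, G is 4-colorable

A valid 4-coloring: color 1: [11, 13, 14]; color 2: [5, 10]; color 3: [6, 12]; color 4: [7, 8, 9].
(χ(G) = 4 ≤ 4.)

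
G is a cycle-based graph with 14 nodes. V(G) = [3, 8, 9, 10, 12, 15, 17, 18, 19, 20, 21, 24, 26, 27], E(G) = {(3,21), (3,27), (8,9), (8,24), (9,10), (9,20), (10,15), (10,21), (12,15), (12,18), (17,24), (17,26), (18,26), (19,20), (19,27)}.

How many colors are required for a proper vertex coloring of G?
Clique number ω(G) = 2 (lower bound: χ ≥ ω).
Odd cycle [8, 24, 17, 26, 18, 12, 15, 10, 9] needs 3 colors (χ ≥ 3).
The coloring below uses 3 colors, so χ(G) = 3.
A valid 3-coloring: color 1: [3, 9, 12, 19, 24, 26]; color 2: [8, 10, 17, 18, 20, 27]; color 3: [15, 21].

χ(G) = 3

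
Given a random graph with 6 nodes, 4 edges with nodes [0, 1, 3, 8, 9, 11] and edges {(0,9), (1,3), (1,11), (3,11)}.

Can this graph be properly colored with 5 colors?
A valid 5-coloring: color 1: [8, 9, 11]; color 2: [0, 3]; color 3: [1].
(χ(G) = 3 ≤ 5.)

Yes, G is 5-colorable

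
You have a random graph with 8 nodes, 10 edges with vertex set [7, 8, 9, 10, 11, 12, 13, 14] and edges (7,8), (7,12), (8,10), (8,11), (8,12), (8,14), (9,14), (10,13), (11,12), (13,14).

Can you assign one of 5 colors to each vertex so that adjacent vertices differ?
Yes, G is 5-colorable

A valid 5-coloring: color 1: [8, 9, 13]; color 2: [10, 12, 14]; color 3: [7, 11].
(χ(G) = 3 ≤ 5.)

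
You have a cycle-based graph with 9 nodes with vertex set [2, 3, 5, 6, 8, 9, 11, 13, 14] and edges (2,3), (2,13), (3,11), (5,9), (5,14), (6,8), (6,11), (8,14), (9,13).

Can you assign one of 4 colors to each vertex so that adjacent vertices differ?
Yes, G is 4-colorable

A valid 4-coloring: color 1: [3, 6, 9, 14]; color 2: [2, 5, 8, 11]; color 3: [13].
(χ(G) = 3 ≤ 4.)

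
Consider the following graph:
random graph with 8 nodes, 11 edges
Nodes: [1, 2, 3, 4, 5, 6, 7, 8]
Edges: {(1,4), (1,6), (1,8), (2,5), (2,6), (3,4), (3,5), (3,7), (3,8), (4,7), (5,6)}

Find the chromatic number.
χ(G) = 3

Clique number ω(G) = 3 (lower bound: χ ≥ ω).
The clique on [2, 5, 6] has size 3, forcing χ ≥ 3, and the coloring below uses 3 colors, so χ(G) = 3.
A valid 3-coloring: color 1: [1, 2, 3]; color 2: [4, 5, 8]; color 3: [6, 7].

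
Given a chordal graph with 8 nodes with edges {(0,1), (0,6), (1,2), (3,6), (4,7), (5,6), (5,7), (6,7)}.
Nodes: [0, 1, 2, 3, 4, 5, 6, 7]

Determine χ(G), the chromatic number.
χ(G) = 3

Clique number ω(G) = 3 (lower bound: χ ≥ ω).
The clique on [5, 6, 7] has size 3, forcing χ ≥ 3, and the coloring below uses 3 colors, so χ(G) = 3.
A valid 3-coloring: color 1: [1, 4, 6]; color 2: [0, 2, 3, 7]; color 3: [5].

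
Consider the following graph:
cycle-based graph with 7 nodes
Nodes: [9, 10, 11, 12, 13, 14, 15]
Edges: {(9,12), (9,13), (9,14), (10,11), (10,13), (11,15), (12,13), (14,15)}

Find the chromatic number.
Clique number ω(G) = 3 (lower bound: χ ≥ ω).
The clique on [9, 12, 13] has size 3, forcing χ ≥ 3, and the coloring below uses 3 colors, so χ(G) = 3.
A valid 3-coloring: color 1: [9, 10, 15]; color 2: [11, 13, 14]; color 3: [12].

χ(G) = 3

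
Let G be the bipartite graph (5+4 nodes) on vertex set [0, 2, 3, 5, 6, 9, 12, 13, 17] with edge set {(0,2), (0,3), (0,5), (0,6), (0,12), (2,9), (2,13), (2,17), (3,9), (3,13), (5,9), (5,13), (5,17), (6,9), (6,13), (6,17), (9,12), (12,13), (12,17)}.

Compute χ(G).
χ(G) = 2

Clique number ω(G) = 2 (lower bound: χ ≥ ω).
The graph is bipartite (no odd cycle), so 2 colors suffice: χ(G) = 2.
A valid 2-coloring: color 1: [0, 9, 13, 17]; color 2: [2, 3, 5, 6, 12].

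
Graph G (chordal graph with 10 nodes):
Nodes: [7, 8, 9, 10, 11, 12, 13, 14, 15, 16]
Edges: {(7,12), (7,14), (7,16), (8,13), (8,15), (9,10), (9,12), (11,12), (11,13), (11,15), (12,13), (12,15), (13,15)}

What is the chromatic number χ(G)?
Clique number ω(G) = 4 (lower bound: χ ≥ ω).
The clique on [11, 12, 13, 15] has size 4, forcing χ ≥ 4, and the coloring below uses 4 colors, so χ(G) = 4.
A valid 4-coloring: color 1: [8, 10, 12, 14, 16]; color 2: [7, 9, 13]; color 3: [15]; color 4: [11].

χ(G) = 4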